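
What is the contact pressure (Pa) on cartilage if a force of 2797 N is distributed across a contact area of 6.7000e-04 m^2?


P = F / A
P = 2797 / 6.7000e-04
P = 4.1746e+06


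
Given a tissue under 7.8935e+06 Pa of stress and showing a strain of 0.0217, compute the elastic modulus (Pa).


E = stress / strain
E = 7.8935e+06 / 0.0217
E = 3.6376e+08


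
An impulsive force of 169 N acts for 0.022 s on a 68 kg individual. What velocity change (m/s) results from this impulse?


J = F * dt = 169 * 0.022 = 3.7180 N*s
delta_v = J / m
delta_v = 3.7180 / 68
delta_v = 0.0547


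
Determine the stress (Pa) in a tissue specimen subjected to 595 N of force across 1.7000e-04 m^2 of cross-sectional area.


stress = F / A
stress = 595 / 1.7000e-04
stress = 3.5000e+06


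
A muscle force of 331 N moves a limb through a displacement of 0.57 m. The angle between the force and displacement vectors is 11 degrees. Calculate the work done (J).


W = F * d * cos(theta)
theta = 11 deg = 0.1920 rad
cos(theta) = 0.9816
W = 331 * 0.57 * 0.9816
W = 185.2036


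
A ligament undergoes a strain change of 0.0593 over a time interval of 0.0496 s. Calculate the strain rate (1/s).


strain_rate = delta_strain / delta_t
strain_rate = 0.0593 / 0.0496
strain_rate = 1.1956


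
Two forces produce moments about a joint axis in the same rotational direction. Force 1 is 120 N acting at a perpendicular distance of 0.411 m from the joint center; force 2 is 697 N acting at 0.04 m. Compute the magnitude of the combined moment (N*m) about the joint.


M = F1 * d1 + F2 * d2
M = 120 * 0.411 + 697 * 0.04
M = 49.3200 + 27.8800
M = 77.2000


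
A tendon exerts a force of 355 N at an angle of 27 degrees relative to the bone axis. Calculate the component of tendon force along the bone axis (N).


F_eff = F_tendon * cos(theta)
theta = 27 deg = 0.4712 rad
cos(theta) = 0.8910
F_eff = 355 * 0.8910
F_eff = 316.3073


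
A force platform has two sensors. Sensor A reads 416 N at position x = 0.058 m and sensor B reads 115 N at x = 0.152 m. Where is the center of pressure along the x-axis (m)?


COP_x = (F1*x1 + F2*x2) / (F1 + F2)
COP_x = (416*0.058 + 115*0.152) / (416 + 115)
Numerator = 41.6080
Denominator = 531
COP_x = 0.0784


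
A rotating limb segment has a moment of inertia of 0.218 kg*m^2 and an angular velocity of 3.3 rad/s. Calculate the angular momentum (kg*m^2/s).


L = I * omega
L = 0.218 * 3.3
L = 0.7194


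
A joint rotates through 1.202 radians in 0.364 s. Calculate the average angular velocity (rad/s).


omega = delta_theta / delta_t
omega = 1.202 / 0.364
omega = 3.3022


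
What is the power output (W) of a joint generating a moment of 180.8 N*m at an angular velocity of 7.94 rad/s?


P = M * omega
P = 180.8 * 7.94
P = 1435.5520


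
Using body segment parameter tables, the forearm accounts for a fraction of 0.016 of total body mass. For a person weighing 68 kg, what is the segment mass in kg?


m_segment = body_mass * fraction
m_segment = 68 * 0.016
m_segment = 1.0880


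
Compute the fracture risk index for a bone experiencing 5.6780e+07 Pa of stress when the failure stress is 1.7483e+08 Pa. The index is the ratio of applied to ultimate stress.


FRI = applied / ultimate
FRI = 5.6780e+07 / 1.7483e+08
FRI = 0.3248


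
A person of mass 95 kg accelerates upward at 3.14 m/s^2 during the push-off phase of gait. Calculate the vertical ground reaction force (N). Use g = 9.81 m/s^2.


GRF = m * (g + a)
GRF = 95 * (9.81 + 3.14)
GRF = 95 * 12.9500
GRF = 1230.2500


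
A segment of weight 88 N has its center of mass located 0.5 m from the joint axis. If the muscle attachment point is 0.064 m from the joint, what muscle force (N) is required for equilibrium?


F_muscle = W * d_load / d_muscle
F_muscle = 88 * 0.5 / 0.064
Numerator = 44.0000
F_muscle = 687.5000


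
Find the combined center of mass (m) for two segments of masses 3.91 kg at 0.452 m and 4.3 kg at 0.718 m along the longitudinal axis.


COM = (m1*x1 + m2*x2) / (m1 + m2)
COM = (3.91*0.452 + 4.3*0.718) / (3.91 + 4.3)
Numerator = 4.8547
Denominator = 8.2100
COM = 0.5913


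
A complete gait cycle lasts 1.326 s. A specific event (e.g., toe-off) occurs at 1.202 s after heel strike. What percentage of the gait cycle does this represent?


pct = (event_time / cycle_time) * 100
pct = (1.202 / 1.326) * 100
ratio = 0.9065
pct = 90.6486


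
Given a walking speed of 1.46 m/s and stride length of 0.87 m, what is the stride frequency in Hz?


f = v / stride_length
f = 1.46 / 0.87
f = 1.6782


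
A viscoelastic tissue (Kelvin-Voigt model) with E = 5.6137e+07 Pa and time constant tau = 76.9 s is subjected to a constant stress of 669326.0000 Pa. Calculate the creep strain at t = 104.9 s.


epsilon(t) = (sigma/E) * (1 - exp(-t/tau))
sigma/E = 669326.0000 / 5.6137e+07 = 0.0119
exp(-t/tau) = exp(-104.9 / 76.9) = 0.2556
epsilon = 0.0119 * (1 - 0.2556)
epsilon = 0.0089


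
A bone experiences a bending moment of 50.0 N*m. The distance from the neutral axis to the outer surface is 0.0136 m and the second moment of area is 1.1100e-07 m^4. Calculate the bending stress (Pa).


sigma = M * c / I
sigma = 50.0 * 0.0136 / 1.1100e-07
M * c = 0.6800
sigma = 6.1261e+06


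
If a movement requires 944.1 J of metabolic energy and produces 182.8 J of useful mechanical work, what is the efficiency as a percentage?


eta = (W_mech / E_meta) * 100
eta = (182.8 / 944.1) * 100
ratio = 0.1936
eta = 19.3624


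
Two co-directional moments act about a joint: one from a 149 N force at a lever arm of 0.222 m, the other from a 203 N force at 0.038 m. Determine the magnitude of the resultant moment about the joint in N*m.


M = F1 * d1 + F2 * d2
M = 149 * 0.222 + 203 * 0.038
M = 33.0780 + 7.7140
M = 40.7920


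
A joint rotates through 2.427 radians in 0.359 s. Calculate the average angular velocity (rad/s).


omega = delta_theta / delta_t
omega = 2.427 / 0.359
omega = 6.7604


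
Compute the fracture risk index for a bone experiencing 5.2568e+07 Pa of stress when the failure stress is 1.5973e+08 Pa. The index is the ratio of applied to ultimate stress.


FRI = applied / ultimate
FRI = 5.2568e+07 / 1.5973e+08
FRI = 0.3291


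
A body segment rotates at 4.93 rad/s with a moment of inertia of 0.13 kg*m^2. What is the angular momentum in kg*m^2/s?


L = I * omega
L = 0.13 * 4.93
L = 0.6409


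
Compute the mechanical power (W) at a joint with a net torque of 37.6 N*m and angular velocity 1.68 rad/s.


P = M * omega
P = 37.6 * 1.68
P = 63.1680


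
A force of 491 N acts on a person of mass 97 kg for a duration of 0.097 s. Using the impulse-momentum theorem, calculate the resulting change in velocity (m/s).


J = F * dt = 491 * 0.097 = 47.6270 N*s
delta_v = J / m
delta_v = 47.6270 / 97
delta_v = 0.4910


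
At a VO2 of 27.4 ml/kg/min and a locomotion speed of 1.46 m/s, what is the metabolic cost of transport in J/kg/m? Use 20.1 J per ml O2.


Power per kg = VO2 * 20.1 / 60
Power per kg = 27.4 * 20.1 / 60 = 9.1790 W/kg
Cost = power_per_kg / speed
Cost = 9.1790 / 1.46
Cost = 6.2870


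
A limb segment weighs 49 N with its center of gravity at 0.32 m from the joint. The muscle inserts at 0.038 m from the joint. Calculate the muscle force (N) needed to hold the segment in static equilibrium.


F_muscle = W * d_load / d_muscle
F_muscle = 49 * 0.32 / 0.038
Numerator = 15.6800
F_muscle = 412.6316


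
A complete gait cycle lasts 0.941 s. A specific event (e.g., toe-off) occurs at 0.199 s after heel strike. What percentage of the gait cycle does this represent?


pct = (event_time / cycle_time) * 100
pct = (0.199 / 0.941) * 100
ratio = 0.2115
pct = 21.1477


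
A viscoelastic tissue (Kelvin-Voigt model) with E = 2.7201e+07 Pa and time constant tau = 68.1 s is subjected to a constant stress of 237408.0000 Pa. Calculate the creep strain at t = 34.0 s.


epsilon(t) = (sigma/E) * (1 - exp(-t/tau))
sigma/E = 237408.0000 / 2.7201e+07 = 0.0087
exp(-t/tau) = exp(-34.0 / 68.1) = 0.6070
epsilon = 0.0087 * (1 - 0.6070)
epsilon = 0.0034


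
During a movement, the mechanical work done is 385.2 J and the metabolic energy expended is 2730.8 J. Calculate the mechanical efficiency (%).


eta = (W_mech / E_meta) * 100
eta = (385.2 / 2730.8) * 100
ratio = 0.1411
eta = 14.1058


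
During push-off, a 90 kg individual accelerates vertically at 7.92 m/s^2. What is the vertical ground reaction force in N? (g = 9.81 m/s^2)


GRF = m * (g + a)
GRF = 90 * (9.81 + 7.92)
GRF = 90 * 17.7300
GRF = 1595.7000


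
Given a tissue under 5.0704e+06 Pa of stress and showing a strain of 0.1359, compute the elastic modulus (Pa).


E = stress / strain
E = 5.0704e+06 / 0.1359
E = 3.7310e+07


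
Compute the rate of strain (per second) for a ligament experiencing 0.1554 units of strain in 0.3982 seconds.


strain_rate = delta_strain / delta_t
strain_rate = 0.1554 / 0.3982
strain_rate = 0.3903


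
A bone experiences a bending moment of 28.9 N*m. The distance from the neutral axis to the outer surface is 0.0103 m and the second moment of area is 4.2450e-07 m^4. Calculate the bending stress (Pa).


sigma = M * c / I
sigma = 28.9 * 0.0103 / 4.2450e-07
M * c = 0.2977
sigma = 701224.9706


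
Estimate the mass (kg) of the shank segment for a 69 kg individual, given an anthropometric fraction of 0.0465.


m_segment = body_mass * fraction
m_segment = 69 * 0.0465
m_segment = 3.2085


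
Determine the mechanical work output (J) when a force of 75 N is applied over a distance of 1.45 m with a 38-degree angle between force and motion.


W = F * d * cos(theta)
theta = 38 deg = 0.6632 rad
cos(theta) = 0.7880
W = 75 * 1.45 * 0.7880
W = 85.6962


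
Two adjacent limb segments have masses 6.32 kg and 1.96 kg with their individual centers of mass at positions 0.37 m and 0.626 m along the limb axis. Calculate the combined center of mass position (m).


COM = (m1*x1 + m2*x2) / (m1 + m2)
COM = (6.32*0.37 + 1.96*0.626) / (6.32 + 1.96)
Numerator = 3.5654
Denominator = 8.2800
COM = 0.4306


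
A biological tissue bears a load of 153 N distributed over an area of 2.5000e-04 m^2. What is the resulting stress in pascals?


stress = F / A
stress = 153 / 2.5000e-04
stress = 612000.0000


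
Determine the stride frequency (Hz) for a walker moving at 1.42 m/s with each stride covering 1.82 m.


f = v / stride_length
f = 1.42 / 1.82
f = 0.7802


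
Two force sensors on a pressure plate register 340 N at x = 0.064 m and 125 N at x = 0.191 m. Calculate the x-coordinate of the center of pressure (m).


COP_x = (F1*x1 + F2*x2) / (F1 + F2)
COP_x = (340*0.064 + 125*0.191) / (340 + 125)
Numerator = 45.6350
Denominator = 465
COP_x = 0.0981


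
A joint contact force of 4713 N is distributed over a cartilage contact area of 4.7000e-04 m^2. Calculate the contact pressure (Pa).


P = F / A
P = 4713 / 4.7000e-04
P = 1.0028e+07


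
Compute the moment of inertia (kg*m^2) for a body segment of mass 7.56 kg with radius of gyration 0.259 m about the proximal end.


I = m * k^2
I = 7.56 * 0.259^2
k^2 = 0.0671
I = 0.5071


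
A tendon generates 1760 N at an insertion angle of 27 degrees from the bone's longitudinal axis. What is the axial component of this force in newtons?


F_eff = F_tendon * cos(theta)
theta = 27 deg = 0.4712 rad
cos(theta) = 0.8910
F_eff = 1760 * 0.8910
F_eff = 1568.1715


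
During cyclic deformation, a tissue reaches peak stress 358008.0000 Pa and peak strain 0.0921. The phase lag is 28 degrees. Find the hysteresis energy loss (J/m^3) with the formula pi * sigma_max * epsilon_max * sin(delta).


E_loss = pi * sigma_max * epsilon_max * sin(delta)
delta = 28 deg = 0.4887 rad
sin(delta) = 0.4695
E_loss = pi * 358008.0000 * 0.0921 * 0.4695
E_loss = 48630.8125


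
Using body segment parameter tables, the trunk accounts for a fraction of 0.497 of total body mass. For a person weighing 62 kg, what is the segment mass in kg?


m_segment = body_mass * fraction
m_segment = 62 * 0.497
m_segment = 30.8140


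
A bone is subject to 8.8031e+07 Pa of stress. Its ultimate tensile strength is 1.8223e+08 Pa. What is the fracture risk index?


FRI = applied / ultimate
FRI = 8.8031e+07 / 1.8223e+08
FRI = 0.4831


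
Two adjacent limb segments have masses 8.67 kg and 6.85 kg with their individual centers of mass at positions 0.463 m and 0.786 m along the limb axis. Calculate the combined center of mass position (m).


COM = (m1*x1 + m2*x2) / (m1 + m2)
COM = (8.67*0.463 + 6.85*0.786) / (8.67 + 6.85)
Numerator = 9.3983
Denominator = 15.5200
COM = 0.6056


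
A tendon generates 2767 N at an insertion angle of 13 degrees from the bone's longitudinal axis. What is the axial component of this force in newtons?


F_eff = F_tendon * cos(theta)
theta = 13 deg = 0.2269 rad
cos(theta) = 0.9744
F_eff = 2767 * 0.9744
F_eff = 2696.0820


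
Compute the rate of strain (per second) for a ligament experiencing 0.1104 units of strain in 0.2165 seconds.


strain_rate = delta_strain / delta_t
strain_rate = 0.1104 / 0.2165
strain_rate = 0.5099


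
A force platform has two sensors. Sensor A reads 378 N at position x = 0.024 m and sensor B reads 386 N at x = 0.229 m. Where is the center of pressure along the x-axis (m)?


COP_x = (F1*x1 + F2*x2) / (F1 + F2)
COP_x = (378*0.024 + 386*0.229) / (378 + 386)
Numerator = 97.4660
Denominator = 764
COP_x = 0.1276


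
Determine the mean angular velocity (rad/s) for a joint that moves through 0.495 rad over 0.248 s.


omega = delta_theta / delta_t
omega = 0.495 / 0.248
omega = 1.9960


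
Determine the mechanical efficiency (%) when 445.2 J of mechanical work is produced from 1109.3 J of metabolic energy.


eta = (W_mech / E_meta) * 100
eta = (445.2 / 1109.3) * 100
ratio = 0.4013
eta = 40.1334


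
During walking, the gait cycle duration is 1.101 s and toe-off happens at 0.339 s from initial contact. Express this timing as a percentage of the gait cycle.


pct = (event_time / cycle_time) * 100
pct = (0.339 / 1.101) * 100
ratio = 0.3079
pct = 30.7902


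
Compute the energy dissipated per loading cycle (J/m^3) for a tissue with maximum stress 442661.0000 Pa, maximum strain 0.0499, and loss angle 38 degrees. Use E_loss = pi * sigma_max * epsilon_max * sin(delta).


E_loss = pi * sigma_max * epsilon_max * sin(delta)
delta = 38 deg = 0.6632 rad
sin(delta) = 0.6157
E_loss = pi * 442661.0000 * 0.0499 * 0.6157
E_loss = 42723.1885


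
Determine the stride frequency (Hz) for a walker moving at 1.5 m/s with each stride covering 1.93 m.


f = v / stride_length
f = 1.5 / 1.93
f = 0.7772


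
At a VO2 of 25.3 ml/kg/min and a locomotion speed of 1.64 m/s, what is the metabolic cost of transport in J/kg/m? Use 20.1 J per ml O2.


Power per kg = VO2 * 20.1 / 60
Power per kg = 25.3 * 20.1 / 60 = 8.4755 W/kg
Cost = power_per_kg / speed
Cost = 8.4755 / 1.64
Cost = 5.1680


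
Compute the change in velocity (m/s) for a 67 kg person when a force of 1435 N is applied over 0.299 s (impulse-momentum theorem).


J = F * dt = 1435 * 0.299 = 429.0650 N*s
delta_v = J / m
delta_v = 429.0650 / 67
delta_v = 6.4040


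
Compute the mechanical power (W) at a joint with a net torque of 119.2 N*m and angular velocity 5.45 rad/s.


P = M * omega
P = 119.2 * 5.45
P = 649.6400


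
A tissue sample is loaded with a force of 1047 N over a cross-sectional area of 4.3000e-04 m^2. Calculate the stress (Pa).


stress = F / A
stress = 1047 / 4.3000e-04
stress = 2.4349e+06


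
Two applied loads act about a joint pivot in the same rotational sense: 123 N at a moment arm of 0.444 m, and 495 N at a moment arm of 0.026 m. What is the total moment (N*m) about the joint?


M = F1 * d1 + F2 * d2
M = 123 * 0.444 + 495 * 0.026
M = 54.6120 + 12.8700
M = 67.4820


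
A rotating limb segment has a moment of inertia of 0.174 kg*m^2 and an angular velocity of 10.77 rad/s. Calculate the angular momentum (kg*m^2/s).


L = I * omega
L = 0.174 * 10.77
L = 1.8740


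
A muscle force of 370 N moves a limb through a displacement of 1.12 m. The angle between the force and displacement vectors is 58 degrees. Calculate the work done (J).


W = F * d * cos(theta)
theta = 58 deg = 1.0123 rad
cos(theta) = 0.5299
W = 370 * 1.12 * 0.5299
W = 219.5985


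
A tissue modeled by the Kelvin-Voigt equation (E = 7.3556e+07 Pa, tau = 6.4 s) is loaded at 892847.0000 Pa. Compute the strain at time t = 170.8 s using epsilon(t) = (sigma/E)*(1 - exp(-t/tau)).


epsilon(t) = (sigma/E) * (1 - exp(-t/tau))
sigma/E = 892847.0000 / 7.3556e+07 = 0.0121
exp(-t/tau) = exp(-170.8 / 6.4) = 2.5690e-12
epsilon = 0.0121 * (1 - 2.5690e-12)
epsilon = 0.0121


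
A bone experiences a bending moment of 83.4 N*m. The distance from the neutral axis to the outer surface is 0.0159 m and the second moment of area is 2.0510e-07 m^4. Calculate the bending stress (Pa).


sigma = M * c / I
sigma = 83.4 * 0.0159 / 2.0510e-07
M * c = 1.3261
sigma = 6.4654e+06


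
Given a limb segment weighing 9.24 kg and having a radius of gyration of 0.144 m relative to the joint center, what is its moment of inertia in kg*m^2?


I = m * k^2
I = 9.24 * 0.144^2
k^2 = 0.0207
I = 0.1916


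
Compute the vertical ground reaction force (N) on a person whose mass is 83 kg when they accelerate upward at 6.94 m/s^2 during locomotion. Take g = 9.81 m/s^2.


GRF = m * (g + a)
GRF = 83 * (9.81 + 6.94)
GRF = 83 * 16.7500
GRF = 1390.2500


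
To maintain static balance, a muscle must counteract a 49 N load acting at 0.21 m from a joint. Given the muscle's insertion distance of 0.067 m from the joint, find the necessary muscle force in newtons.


F_muscle = W * d_load / d_muscle
F_muscle = 49 * 0.21 / 0.067
Numerator = 10.2900
F_muscle = 153.5821


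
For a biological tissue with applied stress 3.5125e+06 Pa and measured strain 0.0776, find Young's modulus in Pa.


E = stress / strain
E = 3.5125e+06 / 0.0776
E = 4.5264e+07


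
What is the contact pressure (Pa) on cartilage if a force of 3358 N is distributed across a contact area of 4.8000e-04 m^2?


P = F / A
P = 3358 / 4.8000e-04
P = 6.9958e+06


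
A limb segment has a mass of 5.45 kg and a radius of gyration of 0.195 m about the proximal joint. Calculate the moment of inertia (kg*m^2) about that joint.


I = m * k^2
I = 5.45 * 0.195^2
k^2 = 0.0380
I = 0.2072


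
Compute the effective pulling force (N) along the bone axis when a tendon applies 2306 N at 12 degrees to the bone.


F_eff = F_tendon * cos(theta)
theta = 12 deg = 0.2094 rad
cos(theta) = 0.9781
F_eff = 2306 * 0.9781
F_eff = 2255.6084


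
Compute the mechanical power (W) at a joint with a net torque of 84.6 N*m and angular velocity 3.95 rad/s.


P = M * omega
P = 84.6 * 3.95
P = 334.1700


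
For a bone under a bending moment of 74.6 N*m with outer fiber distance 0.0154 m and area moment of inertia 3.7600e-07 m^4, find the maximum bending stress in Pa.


sigma = M * c / I
sigma = 74.6 * 0.0154 / 3.7600e-07
M * c = 1.1488
sigma = 3.0554e+06


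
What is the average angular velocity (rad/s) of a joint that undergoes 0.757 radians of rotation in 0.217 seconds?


omega = delta_theta / delta_t
omega = 0.757 / 0.217
omega = 3.4885


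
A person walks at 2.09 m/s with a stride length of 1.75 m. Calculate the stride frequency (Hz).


f = v / stride_length
f = 2.09 / 1.75
f = 1.1943


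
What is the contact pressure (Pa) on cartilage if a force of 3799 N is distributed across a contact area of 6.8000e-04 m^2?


P = F / A
P = 3799 / 6.8000e-04
P = 5.5868e+06


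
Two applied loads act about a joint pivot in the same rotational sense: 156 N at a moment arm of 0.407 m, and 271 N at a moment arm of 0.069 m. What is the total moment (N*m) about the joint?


M = F1 * d1 + F2 * d2
M = 156 * 0.407 + 271 * 0.069
M = 63.4920 + 18.6990
M = 82.1910


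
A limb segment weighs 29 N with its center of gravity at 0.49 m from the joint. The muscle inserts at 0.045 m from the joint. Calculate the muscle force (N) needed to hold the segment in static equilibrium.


F_muscle = W * d_load / d_muscle
F_muscle = 29 * 0.49 / 0.045
Numerator = 14.2100
F_muscle = 315.7778


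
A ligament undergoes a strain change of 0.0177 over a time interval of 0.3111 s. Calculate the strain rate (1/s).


strain_rate = delta_strain / delta_t
strain_rate = 0.0177 / 0.3111
strain_rate = 0.0569


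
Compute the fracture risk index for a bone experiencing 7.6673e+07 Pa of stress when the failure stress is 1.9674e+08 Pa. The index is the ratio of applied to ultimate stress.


FRI = applied / ultimate
FRI = 7.6673e+07 / 1.9674e+08
FRI = 0.3897


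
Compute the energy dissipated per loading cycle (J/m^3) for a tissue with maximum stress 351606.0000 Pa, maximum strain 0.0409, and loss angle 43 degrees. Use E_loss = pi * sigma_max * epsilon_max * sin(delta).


E_loss = pi * sigma_max * epsilon_max * sin(delta)
delta = 43 deg = 0.7505 rad
sin(delta) = 0.6820
E_loss = pi * 351606.0000 * 0.0409 * 0.6820
E_loss = 30811.4962


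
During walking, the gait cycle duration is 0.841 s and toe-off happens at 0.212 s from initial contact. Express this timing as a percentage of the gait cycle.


pct = (event_time / cycle_time) * 100
pct = (0.212 / 0.841) * 100
ratio = 0.2521
pct = 25.2081


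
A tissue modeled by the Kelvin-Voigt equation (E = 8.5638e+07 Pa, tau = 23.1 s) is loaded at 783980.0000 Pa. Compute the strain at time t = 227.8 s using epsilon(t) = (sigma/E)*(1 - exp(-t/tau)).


epsilon(t) = (sigma/E) * (1 - exp(-t/tau))
sigma/E = 783980.0000 / 8.5638e+07 = 0.0092
exp(-t/tau) = exp(-227.8 / 23.1) = 5.2146e-05
epsilon = 0.0092 * (1 - 5.2146e-05)
epsilon = 0.0092


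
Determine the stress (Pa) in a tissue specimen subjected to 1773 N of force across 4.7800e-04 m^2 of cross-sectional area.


stress = F / A
stress = 1773 / 4.7800e-04
stress = 3.7092e+06


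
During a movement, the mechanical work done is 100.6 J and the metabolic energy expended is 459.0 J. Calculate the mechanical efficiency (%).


eta = (W_mech / E_meta) * 100
eta = (100.6 / 459.0) * 100
ratio = 0.2192
eta = 21.9172


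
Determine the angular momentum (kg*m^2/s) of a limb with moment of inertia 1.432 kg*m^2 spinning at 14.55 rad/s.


L = I * omega
L = 1.432 * 14.55
L = 20.8356


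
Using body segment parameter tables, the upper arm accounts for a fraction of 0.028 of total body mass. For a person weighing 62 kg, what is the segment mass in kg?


m_segment = body_mass * fraction
m_segment = 62 * 0.028
m_segment = 1.7360


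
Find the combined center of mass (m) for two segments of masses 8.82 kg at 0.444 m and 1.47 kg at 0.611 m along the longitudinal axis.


COM = (m1*x1 + m2*x2) / (m1 + m2)
COM = (8.82*0.444 + 1.47*0.611) / (8.82 + 1.47)
Numerator = 4.8142
Denominator = 10.2900
COM = 0.4679


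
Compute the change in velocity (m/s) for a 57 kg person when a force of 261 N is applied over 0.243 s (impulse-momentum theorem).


J = F * dt = 261 * 0.243 = 63.4230 N*s
delta_v = J / m
delta_v = 63.4230 / 57
delta_v = 1.1127


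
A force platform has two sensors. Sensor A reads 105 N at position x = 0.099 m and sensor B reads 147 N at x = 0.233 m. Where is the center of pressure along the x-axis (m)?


COP_x = (F1*x1 + F2*x2) / (F1 + F2)
COP_x = (105*0.099 + 147*0.233) / (105 + 147)
Numerator = 44.6460
Denominator = 252
COP_x = 0.1772


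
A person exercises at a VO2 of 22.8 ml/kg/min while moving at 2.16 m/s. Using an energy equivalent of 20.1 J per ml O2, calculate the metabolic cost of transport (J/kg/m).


Power per kg = VO2 * 20.1 / 60
Power per kg = 22.8 * 20.1 / 60 = 7.6380 W/kg
Cost = power_per_kg / speed
Cost = 7.6380 / 2.16
Cost = 3.5361


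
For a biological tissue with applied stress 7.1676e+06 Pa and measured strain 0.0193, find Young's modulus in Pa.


E = stress / strain
E = 7.1676e+06 / 0.0193
E = 3.7138e+08


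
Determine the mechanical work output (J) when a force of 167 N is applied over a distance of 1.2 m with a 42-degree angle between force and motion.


W = F * d * cos(theta)
theta = 42 deg = 0.7330 rad
cos(theta) = 0.7431
W = 167 * 1.2 * 0.7431
W = 148.9262


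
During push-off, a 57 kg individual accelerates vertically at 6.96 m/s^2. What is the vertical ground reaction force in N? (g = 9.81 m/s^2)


GRF = m * (g + a)
GRF = 57 * (9.81 + 6.96)
GRF = 57 * 16.7700
GRF = 955.8900


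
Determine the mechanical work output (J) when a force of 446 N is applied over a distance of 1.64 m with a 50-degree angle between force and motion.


W = F * d * cos(theta)
theta = 50 deg = 0.8727 rad
cos(theta) = 0.6428
W = 446 * 1.64 * 0.6428
W = 470.1606


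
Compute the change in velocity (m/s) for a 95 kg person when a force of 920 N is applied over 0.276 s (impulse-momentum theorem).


J = F * dt = 920 * 0.276 = 253.9200 N*s
delta_v = J / m
delta_v = 253.9200 / 95
delta_v = 2.6728


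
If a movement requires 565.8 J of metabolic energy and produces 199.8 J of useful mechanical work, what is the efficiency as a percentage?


eta = (W_mech / E_meta) * 100
eta = (199.8 / 565.8) * 100
ratio = 0.3531
eta = 35.3128


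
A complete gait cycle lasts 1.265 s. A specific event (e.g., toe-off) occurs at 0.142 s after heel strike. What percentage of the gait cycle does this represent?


pct = (event_time / cycle_time) * 100
pct = (0.142 / 1.265) * 100
ratio = 0.1123
pct = 11.2253


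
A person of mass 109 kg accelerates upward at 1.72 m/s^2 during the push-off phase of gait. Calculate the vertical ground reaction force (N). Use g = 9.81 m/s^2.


GRF = m * (g + a)
GRF = 109 * (9.81 + 1.72)
GRF = 109 * 11.5300
GRF = 1256.7700


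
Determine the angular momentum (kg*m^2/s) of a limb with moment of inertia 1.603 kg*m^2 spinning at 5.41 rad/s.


L = I * omega
L = 1.603 * 5.41
L = 8.6722


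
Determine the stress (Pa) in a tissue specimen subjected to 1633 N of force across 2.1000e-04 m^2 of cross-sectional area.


stress = F / A
stress = 1633 / 2.1000e-04
stress = 7.7762e+06


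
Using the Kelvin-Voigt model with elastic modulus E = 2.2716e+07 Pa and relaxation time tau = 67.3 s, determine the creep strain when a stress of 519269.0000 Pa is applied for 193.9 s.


epsilon(t) = (sigma/E) * (1 - exp(-t/tau))
sigma/E = 519269.0000 / 2.2716e+07 = 0.0229
exp(-t/tau) = exp(-193.9 / 67.3) = 0.0561
epsilon = 0.0229 * (1 - 0.0561)
epsilon = 0.0216


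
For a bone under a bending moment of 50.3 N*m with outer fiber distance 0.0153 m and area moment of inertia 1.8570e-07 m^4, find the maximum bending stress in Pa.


sigma = M * c / I
sigma = 50.3 * 0.0153 / 1.8570e-07
M * c = 0.7696
sigma = 4.1443e+06


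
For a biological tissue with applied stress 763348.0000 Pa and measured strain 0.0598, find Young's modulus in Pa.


E = stress / strain
E = 763348.0000 / 0.0598
E = 1.2765e+07


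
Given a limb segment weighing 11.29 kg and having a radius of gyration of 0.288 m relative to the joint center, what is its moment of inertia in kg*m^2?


I = m * k^2
I = 11.29 * 0.288^2
k^2 = 0.0829
I = 0.9364


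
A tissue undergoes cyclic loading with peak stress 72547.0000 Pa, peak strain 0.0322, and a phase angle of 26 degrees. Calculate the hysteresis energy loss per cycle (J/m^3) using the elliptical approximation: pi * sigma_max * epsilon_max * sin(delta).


E_loss = pi * sigma_max * epsilon_max * sin(delta)
delta = 26 deg = 0.4538 rad
sin(delta) = 0.4384
E_loss = pi * 72547.0000 * 0.0322 * 0.4384
E_loss = 3217.1193


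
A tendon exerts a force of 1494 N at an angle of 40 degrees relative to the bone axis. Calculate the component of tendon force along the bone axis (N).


F_eff = F_tendon * cos(theta)
theta = 40 deg = 0.6981 rad
cos(theta) = 0.7660
F_eff = 1494 * 0.7660
F_eff = 1144.4704


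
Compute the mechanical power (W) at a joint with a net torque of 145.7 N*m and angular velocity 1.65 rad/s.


P = M * omega
P = 145.7 * 1.65
P = 240.4050


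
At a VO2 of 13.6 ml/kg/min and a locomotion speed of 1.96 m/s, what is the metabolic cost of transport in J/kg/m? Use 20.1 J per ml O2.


Power per kg = VO2 * 20.1 / 60
Power per kg = 13.6 * 20.1 / 60 = 4.5560 W/kg
Cost = power_per_kg / speed
Cost = 4.5560 / 1.96
Cost = 2.3245


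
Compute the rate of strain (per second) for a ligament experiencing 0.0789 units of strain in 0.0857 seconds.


strain_rate = delta_strain / delta_t
strain_rate = 0.0789 / 0.0857
strain_rate = 0.9207


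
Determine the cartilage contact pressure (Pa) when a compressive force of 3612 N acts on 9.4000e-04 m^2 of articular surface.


P = F / A
P = 3612 / 9.4000e-04
P = 3.8426e+06


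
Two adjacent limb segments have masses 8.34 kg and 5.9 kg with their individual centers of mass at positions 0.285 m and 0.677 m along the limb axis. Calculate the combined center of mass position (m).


COM = (m1*x1 + m2*x2) / (m1 + m2)
COM = (8.34*0.285 + 5.9*0.677) / (8.34 + 5.9)
Numerator = 6.3712
Denominator = 14.2400
COM = 0.4474


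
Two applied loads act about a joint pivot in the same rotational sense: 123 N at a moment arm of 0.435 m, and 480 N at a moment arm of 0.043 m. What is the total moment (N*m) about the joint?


M = F1 * d1 + F2 * d2
M = 123 * 0.435 + 480 * 0.043
M = 53.5050 + 20.6400
M = 74.1450


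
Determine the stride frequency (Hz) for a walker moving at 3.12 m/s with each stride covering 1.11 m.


f = v / stride_length
f = 3.12 / 1.11
f = 2.8108


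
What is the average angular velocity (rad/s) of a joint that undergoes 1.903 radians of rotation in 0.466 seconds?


omega = delta_theta / delta_t
omega = 1.903 / 0.466
omega = 4.0837


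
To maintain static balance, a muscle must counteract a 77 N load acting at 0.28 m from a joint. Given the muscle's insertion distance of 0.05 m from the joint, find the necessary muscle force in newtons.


F_muscle = W * d_load / d_muscle
F_muscle = 77 * 0.28 / 0.05
Numerator = 21.5600
F_muscle = 431.2000


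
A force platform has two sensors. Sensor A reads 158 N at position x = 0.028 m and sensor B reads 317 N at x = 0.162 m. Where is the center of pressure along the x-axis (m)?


COP_x = (F1*x1 + F2*x2) / (F1 + F2)
COP_x = (158*0.028 + 317*0.162) / (158 + 317)
Numerator = 55.7780
Denominator = 475
COP_x = 0.1174


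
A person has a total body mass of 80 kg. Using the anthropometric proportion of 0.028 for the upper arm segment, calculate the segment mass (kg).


m_segment = body_mass * fraction
m_segment = 80 * 0.028
m_segment = 2.2400


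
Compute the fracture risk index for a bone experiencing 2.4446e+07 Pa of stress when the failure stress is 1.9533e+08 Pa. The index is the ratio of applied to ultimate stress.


FRI = applied / ultimate
FRI = 2.4446e+07 / 1.9533e+08
FRI = 0.1252


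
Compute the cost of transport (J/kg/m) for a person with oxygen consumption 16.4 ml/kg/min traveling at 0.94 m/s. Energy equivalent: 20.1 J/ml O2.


Power per kg = VO2 * 20.1 / 60
Power per kg = 16.4 * 20.1 / 60 = 5.4940 W/kg
Cost = power_per_kg / speed
Cost = 5.4940 / 0.94
Cost = 5.8447


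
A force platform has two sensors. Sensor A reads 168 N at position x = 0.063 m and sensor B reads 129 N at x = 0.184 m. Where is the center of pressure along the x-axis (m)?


COP_x = (F1*x1 + F2*x2) / (F1 + F2)
COP_x = (168*0.063 + 129*0.184) / (168 + 129)
Numerator = 34.3200
Denominator = 297
COP_x = 0.1156


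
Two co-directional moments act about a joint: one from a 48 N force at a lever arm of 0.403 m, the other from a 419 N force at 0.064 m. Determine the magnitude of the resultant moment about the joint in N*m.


M = F1 * d1 + F2 * d2
M = 48 * 0.403 + 419 * 0.064
M = 19.3440 + 26.8160
M = 46.1600


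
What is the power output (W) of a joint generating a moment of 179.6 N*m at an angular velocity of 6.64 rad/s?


P = M * omega
P = 179.6 * 6.64
P = 1192.5440


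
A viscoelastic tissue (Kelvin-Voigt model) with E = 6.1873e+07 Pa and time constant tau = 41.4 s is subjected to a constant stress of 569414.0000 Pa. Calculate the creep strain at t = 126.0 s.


epsilon(t) = (sigma/E) * (1 - exp(-t/tau))
sigma/E = 569414.0000 / 6.1873e+07 = 0.0092
exp(-t/tau) = exp(-126.0 / 41.4) = 0.0477
epsilon = 0.0092 * (1 - 0.0477)
epsilon = 0.0088


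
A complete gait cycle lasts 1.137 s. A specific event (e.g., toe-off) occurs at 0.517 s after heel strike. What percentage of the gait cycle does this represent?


pct = (event_time / cycle_time) * 100
pct = (0.517 / 1.137) * 100
ratio = 0.4547
pct = 45.4705


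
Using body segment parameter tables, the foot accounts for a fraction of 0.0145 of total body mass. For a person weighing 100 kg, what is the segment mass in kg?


m_segment = body_mass * fraction
m_segment = 100 * 0.0145
m_segment = 1.4500


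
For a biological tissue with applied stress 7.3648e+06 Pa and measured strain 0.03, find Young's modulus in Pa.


E = stress / strain
E = 7.3648e+06 / 0.03
E = 2.4549e+08


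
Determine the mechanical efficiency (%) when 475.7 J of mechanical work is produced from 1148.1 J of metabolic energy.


eta = (W_mech / E_meta) * 100
eta = (475.7 / 1148.1) * 100
ratio = 0.4143
eta = 41.4337


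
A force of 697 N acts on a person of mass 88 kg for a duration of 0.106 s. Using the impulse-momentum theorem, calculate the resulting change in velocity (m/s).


J = F * dt = 697 * 0.106 = 73.8820 N*s
delta_v = J / m
delta_v = 73.8820 / 88
delta_v = 0.8396


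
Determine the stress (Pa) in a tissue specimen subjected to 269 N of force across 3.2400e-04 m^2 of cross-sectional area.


stress = F / A
stress = 269 / 3.2400e-04
stress = 830246.9136


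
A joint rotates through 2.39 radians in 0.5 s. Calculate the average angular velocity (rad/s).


omega = delta_theta / delta_t
omega = 2.39 / 0.5
omega = 4.7800


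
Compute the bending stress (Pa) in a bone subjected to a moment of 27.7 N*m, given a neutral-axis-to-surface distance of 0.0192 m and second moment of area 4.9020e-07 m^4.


sigma = M * c / I
sigma = 27.7 * 0.0192 / 4.9020e-07
M * c = 0.5318
sigma = 1.0849e+06


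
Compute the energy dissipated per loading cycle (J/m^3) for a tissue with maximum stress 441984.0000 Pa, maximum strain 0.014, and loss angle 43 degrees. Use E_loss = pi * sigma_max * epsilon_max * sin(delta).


E_loss = pi * sigma_max * epsilon_max * sin(delta)
delta = 43 deg = 0.7505 rad
sin(delta) = 0.6820
E_loss = pi * 441984.0000 * 0.014 * 0.6820
E_loss = 13257.6878


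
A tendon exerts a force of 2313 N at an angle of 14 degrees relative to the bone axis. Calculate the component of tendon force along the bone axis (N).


F_eff = F_tendon * cos(theta)
theta = 14 deg = 0.2443 rad
cos(theta) = 0.9703
F_eff = 2313 * 0.9703
F_eff = 2244.2940


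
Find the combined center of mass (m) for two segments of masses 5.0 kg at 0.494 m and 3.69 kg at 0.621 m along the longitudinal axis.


COM = (m1*x1 + m2*x2) / (m1 + m2)
COM = (5.0*0.494 + 3.69*0.621) / (5.0 + 3.69)
Numerator = 4.7615
Denominator = 8.6900
COM = 0.5479


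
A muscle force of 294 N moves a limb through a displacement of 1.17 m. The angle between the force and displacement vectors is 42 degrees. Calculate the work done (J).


W = F * d * cos(theta)
theta = 42 deg = 0.7330 rad
cos(theta) = 0.7431
W = 294 * 1.17 * 0.7431
W = 255.6270


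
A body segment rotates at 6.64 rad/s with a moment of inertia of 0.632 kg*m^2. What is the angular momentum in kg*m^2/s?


L = I * omega
L = 0.632 * 6.64
L = 4.1965


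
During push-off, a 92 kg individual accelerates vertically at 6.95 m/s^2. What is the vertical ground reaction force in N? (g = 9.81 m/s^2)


GRF = m * (g + a)
GRF = 92 * (9.81 + 6.95)
GRF = 92 * 16.7600
GRF = 1541.9200


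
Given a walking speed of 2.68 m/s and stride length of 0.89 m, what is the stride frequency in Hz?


f = v / stride_length
f = 2.68 / 0.89
f = 3.0112


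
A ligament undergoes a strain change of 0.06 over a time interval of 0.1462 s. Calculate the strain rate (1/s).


strain_rate = delta_strain / delta_t
strain_rate = 0.06 / 0.1462
strain_rate = 0.4104


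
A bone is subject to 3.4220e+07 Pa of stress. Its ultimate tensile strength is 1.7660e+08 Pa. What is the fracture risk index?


FRI = applied / ultimate
FRI = 3.4220e+07 / 1.7660e+08
FRI = 0.1938


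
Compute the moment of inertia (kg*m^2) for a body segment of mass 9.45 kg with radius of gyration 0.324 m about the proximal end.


I = m * k^2
I = 9.45 * 0.324^2
k^2 = 0.1050
I = 0.9920


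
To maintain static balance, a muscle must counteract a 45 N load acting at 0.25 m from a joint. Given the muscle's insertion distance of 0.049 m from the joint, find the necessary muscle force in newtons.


F_muscle = W * d_load / d_muscle
F_muscle = 45 * 0.25 / 0.049
Numerator = 11.2500
F_muscle = 229.5918


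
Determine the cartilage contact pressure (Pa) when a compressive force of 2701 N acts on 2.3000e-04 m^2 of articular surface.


P = F / A
P = 2701 / 2.3000e-04
P = 1.1743e+07


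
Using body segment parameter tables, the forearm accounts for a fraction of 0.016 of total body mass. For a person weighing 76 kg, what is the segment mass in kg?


m_segment = body_mass * fraction
m_segment = 76 * 0.016
m_segment = 1.2160


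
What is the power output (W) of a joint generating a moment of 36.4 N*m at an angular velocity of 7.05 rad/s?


P = M * omega
P = 36.4 * 7.05
P = 256.6200


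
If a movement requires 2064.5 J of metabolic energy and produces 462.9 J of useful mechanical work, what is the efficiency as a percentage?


eta = (W_mech / E_meta) * 100
eta = (462.9 / 2064.5) * 100
ratio = 0.2242
eta = 22.4219


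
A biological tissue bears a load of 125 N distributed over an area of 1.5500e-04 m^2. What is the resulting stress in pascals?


stress = F / A
stress = 125 / 1.5500e-04
stress = 806451.6129


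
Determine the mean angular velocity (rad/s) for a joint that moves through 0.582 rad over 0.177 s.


omega = delta_theta / delta_t
omega = 0.582 / 0.177
omega = 3.2881


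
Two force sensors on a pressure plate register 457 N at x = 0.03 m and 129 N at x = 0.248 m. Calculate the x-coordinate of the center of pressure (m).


COP_x = (F1*x1 + F2*x2) / (F1 + F2)
COP_x = (457*0.03 + 129*0.248) / (457 + 129)
Numerator = 45.7020
Denominator = 586
COP_x = 0.0780


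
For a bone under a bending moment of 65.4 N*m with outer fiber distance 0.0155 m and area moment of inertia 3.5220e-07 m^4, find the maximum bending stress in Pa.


sigma = M * c / I
sigma = 65.4 * 0.0155 / 3.5220e-07
M * c = 1.0137
sigma = 2.8782e+06


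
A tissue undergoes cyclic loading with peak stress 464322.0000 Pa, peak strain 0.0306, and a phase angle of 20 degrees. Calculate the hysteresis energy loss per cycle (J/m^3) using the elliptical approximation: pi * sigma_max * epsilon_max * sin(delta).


E_loss = pi * sigma_max * epsilon_max * sin(delta)
delta = 20 deg = 0.3491 rad
sin(delta) = 0.3420
E_loss = pi * 464322.0000 * 0.0306 * 0.3420
E_loss = 15266.5971


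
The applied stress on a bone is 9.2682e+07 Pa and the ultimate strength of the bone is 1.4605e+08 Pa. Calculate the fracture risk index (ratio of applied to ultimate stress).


FRI = applied / ultimate
FRI = 9.2682e+07 / 1.4605e+08
FRI = 0.6346


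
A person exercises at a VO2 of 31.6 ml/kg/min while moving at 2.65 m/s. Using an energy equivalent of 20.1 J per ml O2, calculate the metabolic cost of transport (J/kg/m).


Power per kg = VO2 * 20.1 / 60
Power per kg = 31.6 * 20.1 / 60 = 10.5860 W/kg
Cost = power_per_kg / speed
Cost = 10.5860 / 2.65
Cost = 3.9947


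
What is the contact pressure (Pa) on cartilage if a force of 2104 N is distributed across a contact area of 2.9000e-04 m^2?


P = F / A
P = 2104 / 2.9000e-04
P = 7.2552e+06
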